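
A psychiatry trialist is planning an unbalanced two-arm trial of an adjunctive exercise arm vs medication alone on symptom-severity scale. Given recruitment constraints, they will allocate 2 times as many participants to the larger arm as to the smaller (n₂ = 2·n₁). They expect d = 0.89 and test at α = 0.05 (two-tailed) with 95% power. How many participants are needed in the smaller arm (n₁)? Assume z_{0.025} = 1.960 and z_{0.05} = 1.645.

n₁ = 25

With allocation ratio k = n₂/n₁ = 2, Var(x̄₁−x̄₂) = σ²(1/n₁ + 1/(k·n₁)) = σ²·(k+1)/(k·n₁).
So n₁ = (1 + 1/k)·((z_{α/2} + z_β)/d)² = 1.500 × (3.605/0.89)².
n₁ = 1.500 × 16.41 = 24.6.
Round up: n₁ = 25, giving n₂ = 2 × 25 = 50.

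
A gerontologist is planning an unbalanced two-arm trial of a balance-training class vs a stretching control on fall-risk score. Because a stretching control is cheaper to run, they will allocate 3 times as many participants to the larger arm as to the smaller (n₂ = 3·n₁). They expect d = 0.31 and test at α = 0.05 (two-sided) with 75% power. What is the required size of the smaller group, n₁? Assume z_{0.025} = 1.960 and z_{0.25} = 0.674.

n₁ = 97

With allocation ratio k = n₂/n₁ = 3, Var(x̄₁−x̄₂) = σ²(1/n₁ + 1/(k·n₁)) = σ²·(k+1)/(k·n₁).
So n₁ = (1 + 1/k)·((z_{α/2} + z_β)/d)² = 1.333 × (2.634/0.31)².
n₁ = 1.333 × 72.20 = 96.3.
Round up: n₁ = 97, giving n₂ = 3 × 97 = 291.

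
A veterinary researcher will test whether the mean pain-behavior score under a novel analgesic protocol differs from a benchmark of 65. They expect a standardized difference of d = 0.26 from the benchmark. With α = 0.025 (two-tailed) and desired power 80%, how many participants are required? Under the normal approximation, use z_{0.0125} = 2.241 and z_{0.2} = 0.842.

For a one-sample test: n = ((z_{α/2} + z_β) / d)².
z_{α/2} + z_β = 2.241 + 0.842 = 3.083.
n = (3.083 / 0.26)² = 11.858² = 140.60.
Round up.

n = 141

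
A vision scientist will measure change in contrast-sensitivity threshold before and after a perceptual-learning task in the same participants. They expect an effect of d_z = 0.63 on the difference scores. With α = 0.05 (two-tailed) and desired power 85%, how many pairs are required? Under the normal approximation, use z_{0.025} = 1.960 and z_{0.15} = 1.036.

For a paired (one-sample on differences) test: n = ((z_{α/2} + z_β) / d)².
z_{α/2} + z_β = 1.960 + 1.036 = 2.996.
n = (2.996 / 0.63)² = 4.756² = 22.62.
Round up.

n = 23 pairs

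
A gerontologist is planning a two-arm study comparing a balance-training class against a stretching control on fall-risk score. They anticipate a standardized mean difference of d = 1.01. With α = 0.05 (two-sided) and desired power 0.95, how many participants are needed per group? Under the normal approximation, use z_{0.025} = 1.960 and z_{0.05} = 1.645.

n = 26 per group

For two independent groups with equal n: n = 2·((z_{α/2} + z_β) / d)².
z_{α/2} + z_β = 1.960 + 1.645 = 3.605.
n = 2 × (3.605 / 1.01)² = 2 × 3.569² = 2 × 12.74 = 25.5.
Round up to the next whole participant.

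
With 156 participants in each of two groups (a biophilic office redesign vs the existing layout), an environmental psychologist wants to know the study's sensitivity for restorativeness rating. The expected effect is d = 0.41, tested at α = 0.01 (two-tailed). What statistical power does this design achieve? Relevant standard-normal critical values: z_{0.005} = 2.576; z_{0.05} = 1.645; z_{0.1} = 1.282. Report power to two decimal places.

power ≈ 0.85

For two equal groups, power = Φ(d·√(n/2) − z_{α/2}).
d·√(n/2) = 0.41 × √(156/2) = 0.41 × 8.832 = 3.621.
z_β = 3.621 − 2.576 = 1.045.
Power = Φ(1.045) = 0.852.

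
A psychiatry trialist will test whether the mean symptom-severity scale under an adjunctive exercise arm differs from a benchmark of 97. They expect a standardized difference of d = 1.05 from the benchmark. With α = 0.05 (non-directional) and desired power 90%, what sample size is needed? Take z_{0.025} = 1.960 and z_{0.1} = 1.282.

For a one-sample test: n = ((z_{α/2} + z_β) / d)².
z_{α/2} + z_β = 1.960 + 1.282 = 3.242.
n = (3.242 / 1.05)² = 3.088² = 9.53.
Round up.

n = 10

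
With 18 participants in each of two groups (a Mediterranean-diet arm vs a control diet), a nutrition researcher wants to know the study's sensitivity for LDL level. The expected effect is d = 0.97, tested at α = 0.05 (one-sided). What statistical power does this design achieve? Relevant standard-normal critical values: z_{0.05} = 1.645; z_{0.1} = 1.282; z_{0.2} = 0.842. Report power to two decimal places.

power ≈ 0.90

For two equal groups, power = Φ(d·√(n/2) − z_{α}).
d·√(n/2) = 0.97 × √(18/2) = 0.97 × 3.000 = 2.910.
z_β = 2.910 − 1.645 = 1.265.
Power = Φ(1.265) = 0.897.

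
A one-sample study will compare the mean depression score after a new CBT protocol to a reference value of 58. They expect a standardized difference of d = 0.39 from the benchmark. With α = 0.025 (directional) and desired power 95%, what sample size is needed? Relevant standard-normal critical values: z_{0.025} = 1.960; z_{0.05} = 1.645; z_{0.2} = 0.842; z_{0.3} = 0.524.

For a one-sample test: n = ((z_{α} + z_β) / d)².
z_{α} + z_β = 1.960 + 1.645 = 3.605.
n = (3.605 / 0.39)² = 9.244² = 85.44.
Round up.

n = 86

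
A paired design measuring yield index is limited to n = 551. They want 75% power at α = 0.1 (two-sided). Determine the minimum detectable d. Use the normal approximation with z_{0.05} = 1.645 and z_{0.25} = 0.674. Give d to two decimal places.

For a single sample (or paired design) of n = 551: d_min = (z_{α/2} + z_β)/√n.
z-sum = 1.645 + 0.674 = 2.319.
d_min = 2.319 / √551 = 2.319 / 23.473 = 0.099.

d_min ≈ 0.10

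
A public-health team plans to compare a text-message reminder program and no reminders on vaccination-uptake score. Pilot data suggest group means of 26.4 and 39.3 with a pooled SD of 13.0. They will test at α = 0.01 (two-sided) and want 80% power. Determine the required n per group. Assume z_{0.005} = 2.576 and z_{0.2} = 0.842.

Cohen's d = |M₁ − M₂| / SD_pooled = |26.4 − 39.3| / 13.0 = 12.9 / 13.0 = 0.992.
For two independent groups with equal n: n = 2·((z_{α/2} + z_β) / d)².
z_{α/2} + z_β = 2.576 + 0.842 = 3.418.
n = 2 × (3.418 / 0.992)² = 2 × 3.446² = 2 × 11.87 = 23.7.
Round up to the next whole participant.

n = 24 per group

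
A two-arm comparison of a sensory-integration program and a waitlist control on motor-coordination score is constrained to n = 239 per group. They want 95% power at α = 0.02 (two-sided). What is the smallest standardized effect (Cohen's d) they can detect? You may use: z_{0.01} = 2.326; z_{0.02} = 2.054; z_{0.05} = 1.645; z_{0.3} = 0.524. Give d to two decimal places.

For two independent groups of n = 239 each: d_min = (z_{α/2} + z_β)·√(2/n).
z-sum = 2.326 + 1.645 = 3.971.
d_min = 3.971 × √(2/239) = 3.971 × 0.0915 = 0.363.

d_min ≈ 0.36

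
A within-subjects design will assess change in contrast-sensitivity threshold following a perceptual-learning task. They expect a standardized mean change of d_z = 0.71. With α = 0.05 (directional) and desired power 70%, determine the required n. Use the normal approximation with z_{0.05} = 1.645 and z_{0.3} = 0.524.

n = 10 pairs

For a paired (one-sample on differences) test: n = ((z_{α} + z_β) / d)².
z_{α} + z_β = 1.645 + 0.524 = 2.169.
n = (2.169 / 0.71)² = 3.055² = 9.33.
Round up.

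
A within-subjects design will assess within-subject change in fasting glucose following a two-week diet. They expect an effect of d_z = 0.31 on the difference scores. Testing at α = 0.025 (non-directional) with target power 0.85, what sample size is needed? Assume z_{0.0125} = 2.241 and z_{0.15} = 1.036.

n = 112 pairs

For a paired (one-sample on differences) test: n = ((z_{α/2} + z_β) / d)².
z_{α/2} + z_β = 2.241 + 1.036 = 3.277.
n = (3.277 / 0.31)² = 10.571² = 111.75.
Round up.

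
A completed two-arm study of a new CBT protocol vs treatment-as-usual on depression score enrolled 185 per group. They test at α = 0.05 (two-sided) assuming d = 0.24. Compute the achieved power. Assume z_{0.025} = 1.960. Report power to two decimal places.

For two equal groups, power = Φ(d·√(n/2) − z_{α/2}).
d·√(n/2) = 0.24 × √(185/2) = 0.24 × 9.618 = 2.308.
z_β = 2.308 − 1.960 = 0.348.
Power = Φ(0.348) = 0.636.

power ≈ 0.64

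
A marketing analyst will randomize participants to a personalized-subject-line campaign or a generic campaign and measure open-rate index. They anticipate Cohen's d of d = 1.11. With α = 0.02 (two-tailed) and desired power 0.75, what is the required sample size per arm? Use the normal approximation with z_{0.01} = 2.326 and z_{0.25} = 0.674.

For two independent groups with equal n: n = 2·((z_{α/2} + z_β) / d)².
z_{α/2} + z_β = 2.326 + 0.674 = 3.000.
n = 2 × (3.000 / 1.11)² = 2 × 2.703² = 2 × 7.30 = 14.6.
Round up to the next whole participant.

n = 15 per group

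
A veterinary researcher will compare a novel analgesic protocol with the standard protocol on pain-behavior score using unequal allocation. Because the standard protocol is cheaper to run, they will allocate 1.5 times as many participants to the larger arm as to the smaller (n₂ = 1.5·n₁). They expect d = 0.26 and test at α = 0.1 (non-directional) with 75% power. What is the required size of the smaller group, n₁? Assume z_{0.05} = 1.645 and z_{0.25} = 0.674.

With allocation ratio k = n₂/n₁ = 1.5, Var(x̄₁−x̄₂) = σ²(1/n₁ + 1/(k·n₁)) = σ²·(k+1)/(k·n₁).
So n₁ = (1 + 1/k)·((z_{α/2} + z_β)/d)² = 1.667 × (2.319/0.26)².
n₁ = 1.667 × 79.55 = 132.6.
Round up: n₁ = 133, giving n₂ = ⌈1.5 × 133⌉ = ⌈199.5⌉ = 200.

n₁ = 133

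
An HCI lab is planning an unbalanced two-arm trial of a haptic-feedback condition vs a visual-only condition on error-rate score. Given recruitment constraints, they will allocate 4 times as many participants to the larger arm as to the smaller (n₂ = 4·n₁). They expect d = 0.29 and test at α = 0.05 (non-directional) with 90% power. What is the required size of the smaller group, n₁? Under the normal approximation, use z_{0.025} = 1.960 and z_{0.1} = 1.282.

n₁ = 157

With allocation ratio k = n₂/n₁ = 4, Var(x̄₁−x̄₂) = σ²(1/n₁ + 1/(k·n₁)) = σ²·(k+1)/(k·n₁).
So n₁ = (1 + 1/k)·((z_{α/2} + z_β)/d)² = 1.250 × (3.242/0.29)².
n₁ = 1.250 × 124.98 = 156.2.
Round up: n₁ = 157, giving n₂ = 4 × 157 = 628.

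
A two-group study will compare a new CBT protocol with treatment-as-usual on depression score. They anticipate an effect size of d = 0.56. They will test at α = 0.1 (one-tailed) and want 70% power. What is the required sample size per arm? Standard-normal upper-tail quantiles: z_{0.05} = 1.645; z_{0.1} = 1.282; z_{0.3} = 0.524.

For two independent groups with equal n: n = 2·((z_{α} + z_β) / d)².
z_{α} + z_β = 1.282 + 0.524 = 1.806.
n = 2 × (1.806 / 0.56)² = 2 × 3.225² = 2 × 10.40 = 20.8.
Round up to the next whole participant.

n = 21 per group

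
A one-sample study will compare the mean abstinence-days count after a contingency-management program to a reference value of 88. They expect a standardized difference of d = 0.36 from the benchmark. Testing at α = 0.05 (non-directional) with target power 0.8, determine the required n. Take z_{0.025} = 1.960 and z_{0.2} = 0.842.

n = 61

For a one-sample test: n = ((z_{α/2} + z_β) / d)².
z_{α/2} + z_β = 1.960 + 0.842 = 2.802.
n = (2.802 / 0.36)² = 7.783² = 60.58.
Round up.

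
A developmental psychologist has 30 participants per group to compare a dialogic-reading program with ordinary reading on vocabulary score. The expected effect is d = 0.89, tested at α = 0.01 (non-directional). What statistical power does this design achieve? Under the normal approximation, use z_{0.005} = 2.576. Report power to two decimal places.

power ≈ 0.81

For two equal groups, power = Φ(d·√(n/2) − z_{α/2}).
d·√(n/2) = 0.89 × √(30/2) = 0.89 × 3.873 = 3.447.
z_β = 3.447 − 2.576 = 0.871.
Power = Φ(0.871) = 0.808.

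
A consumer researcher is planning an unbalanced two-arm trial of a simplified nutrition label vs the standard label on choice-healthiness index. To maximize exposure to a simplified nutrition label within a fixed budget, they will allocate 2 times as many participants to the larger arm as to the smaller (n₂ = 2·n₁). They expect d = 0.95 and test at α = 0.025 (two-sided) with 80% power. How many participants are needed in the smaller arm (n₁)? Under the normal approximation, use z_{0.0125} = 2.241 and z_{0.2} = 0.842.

n₁ = 16

With allocation ratio k = n₂/n₁ = 2, Var(x̄₁−x̄₂) = σ²(1/n₁ + 1/(k·n₁)) = σ²·(k+1)/(k·n₁).
So n₁ = (1 + 1/k)·((z_{α/2} + z_β)/d)² = 1.500 × (3.083/0.95)².
n₁ = 1.500 × 10.53 = 15.8.
Round up: n₁ = 16, giving n₂ = 2 × 16 = 32.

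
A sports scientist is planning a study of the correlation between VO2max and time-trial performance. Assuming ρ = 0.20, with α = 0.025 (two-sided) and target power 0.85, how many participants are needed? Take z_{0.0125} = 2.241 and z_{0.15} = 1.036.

n = 265

Fisher's z: C = ½·ln((1+r)/(1−r)) = ½·ln(1.5000) = 0.2027.
n = ((z_{α/2} + z_β)/C)² + 3.
(2.241 + 1.036) / 0.2027 = 3.277 / 0.2027 = 16.167.
n = 16.167² + 3 = 261.36 + 3 = 264.4.
Round up.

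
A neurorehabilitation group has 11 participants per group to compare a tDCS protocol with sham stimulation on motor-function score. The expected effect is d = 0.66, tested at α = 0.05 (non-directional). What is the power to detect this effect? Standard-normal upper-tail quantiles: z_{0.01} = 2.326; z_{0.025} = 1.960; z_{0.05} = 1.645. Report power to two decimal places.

power ≈ 0.34

For two equal groups, power = Φ(d·√(n/2) − z_{α/2}).
d·√(n/2) = 0.66 × √(11/2) = 0.66 × 2.345 = 1.548.
z_β = 1.548 − 1.960 = -0.412.
Power = Φ(-0.412) = 0.340.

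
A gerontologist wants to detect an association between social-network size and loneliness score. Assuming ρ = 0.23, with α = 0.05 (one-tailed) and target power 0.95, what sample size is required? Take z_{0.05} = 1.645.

Fisher's z: C = ½·ln((1+r)/(1−r)) = ½·ln(1.5974) = 0.2342.
n = ((z_{α} + z_β)/C)² + 3.
(1.645 + 1.645) / 0.2342 = 3.290 / 0.2342 = 14.048.
n = 14.048² + 3 = 197.34 + 3 = 200.3.
Round up.

n = 201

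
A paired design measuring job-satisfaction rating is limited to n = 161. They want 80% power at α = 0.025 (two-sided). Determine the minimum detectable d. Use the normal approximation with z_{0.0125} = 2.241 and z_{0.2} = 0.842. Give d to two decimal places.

For a single sample (or paired design) of n = 161: d_min = (z_{α/2} + z_β)/√n.
z-sum = 2.241 + 0.842 = 3.083.
d_min = 3.083 / √161 = 3.083 / 12.689 = 0.243.

d_min ≈ 0.24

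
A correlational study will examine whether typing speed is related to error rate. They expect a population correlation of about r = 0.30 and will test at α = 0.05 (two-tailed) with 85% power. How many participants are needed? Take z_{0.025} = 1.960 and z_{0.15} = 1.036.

n = 97

Fisher's z: C = ½·ln((1+r)/(1−r)) = ½·ln(1.8571) = 0.3095.
n = ((z_{α/2} + z_β)/C)² + 3.
(1.960 + 1.036) / 0.3095 = 2.996 / 0.3095 = 9.680.
n = 9.680² + 3 = 93.70 + 3 = 96.7.
Round up.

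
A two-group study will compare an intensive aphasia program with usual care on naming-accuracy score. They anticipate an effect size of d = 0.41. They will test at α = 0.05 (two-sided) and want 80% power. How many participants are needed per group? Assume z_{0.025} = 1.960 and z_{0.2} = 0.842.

n = 94 per group

For two independent groups with equal n: n = 2·((z_{α/2} + z_β) / d)².
z_{α/2} + z_β = 1.960 + 0.842 = 2.802.
n = 2 × (2.802 / 0.41)² = 2 × 6.834² = 2 × 46.71 = 93.4.
Round up to the next whole participant.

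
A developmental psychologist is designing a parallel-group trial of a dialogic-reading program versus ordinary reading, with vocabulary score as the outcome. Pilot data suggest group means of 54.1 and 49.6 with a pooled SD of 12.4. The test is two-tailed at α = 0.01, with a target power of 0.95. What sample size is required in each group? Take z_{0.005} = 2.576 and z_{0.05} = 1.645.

n = 271 per group

Cohen's d = |M₁ − M₂| / SD_pooled = |54.1 − 49.6| / 12.4 = 4.5 / 12.4 = 0.363.
For two independent groups with equal n: n = 2·((z_{α/2} + z_β) / d)².
z_{α/2} + z_β = 2.576 + 1.645 = 4.221.
n = 2 × (4.221 / 0.363)² = 2 × 11.628² = 2 × 135.21 = 270.4.
Round up to the next whole participant.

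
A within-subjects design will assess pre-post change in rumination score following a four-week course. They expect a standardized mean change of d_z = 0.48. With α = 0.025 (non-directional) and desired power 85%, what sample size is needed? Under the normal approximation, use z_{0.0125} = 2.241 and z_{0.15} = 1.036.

n = 47 pairs

For a paired (one-sample on differences) test: n = ((z_{α/2} + z_β) / d)².
z_{α/2} + z_β = 2.241 + 1.036 = 3.277.
n = (3.277 / 0.48)² = 6.827² = 46.61.
Round up.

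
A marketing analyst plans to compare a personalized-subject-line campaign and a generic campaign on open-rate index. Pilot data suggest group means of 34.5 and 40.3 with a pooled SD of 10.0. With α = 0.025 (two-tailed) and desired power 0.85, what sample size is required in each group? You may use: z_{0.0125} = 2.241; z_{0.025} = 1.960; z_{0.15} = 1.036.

n = 64 per group

Cohen's d = |M₁ − M₂| / SD_pooled = |34.5 − 40.3| / 10.0 = 5.8 / 10.0 = 0.580.
For two independent groups with equal n: n = 2·((z_{α/2} + z_β) / d)².
z_{α/2} + z_β = 2.241 + 1.036 = 3.277.
n = 2 × (3.277 / 0.580)² = 2 × 5.650² = 2 × 31.92 = 63.8.
Round up to the next whole participant.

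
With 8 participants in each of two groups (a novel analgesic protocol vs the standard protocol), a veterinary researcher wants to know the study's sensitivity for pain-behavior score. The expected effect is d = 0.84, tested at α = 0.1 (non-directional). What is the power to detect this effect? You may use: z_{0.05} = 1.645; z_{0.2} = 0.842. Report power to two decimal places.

power ≈ 0.51

For two equal groups, power = Φ(d·√(n/2) − z_{α/2}).
d·√(n/2) = 0.84 × √(8/2) = 0.84 × 2.000 = 1.680.
z_β = 1.680 − 1.645 = 0.035.
Power = Φ(0.035) = 0.514.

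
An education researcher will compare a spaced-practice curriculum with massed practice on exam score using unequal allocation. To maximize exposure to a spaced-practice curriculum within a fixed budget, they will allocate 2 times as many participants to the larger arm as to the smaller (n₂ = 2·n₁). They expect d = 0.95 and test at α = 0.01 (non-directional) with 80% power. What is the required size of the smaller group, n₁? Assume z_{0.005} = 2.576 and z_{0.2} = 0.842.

n₁ = 20

With allocation ratio k = n₂/n₁ = 2, Var(x̄₁−x̄₂) = σ²(1/n₁ + 1/(k·n₁)) = σ²·(k+1)/(k·n₁).
So n₁ = (1 + 1/k)·((z_{α/2} + z_β)/d)² = 1.500 × (3.418/0.95)².
n₁ = 1.500 × 12.94 = 19.4.
Round up: n₁ = 20, giving n₂ = 2 × 20 = 40.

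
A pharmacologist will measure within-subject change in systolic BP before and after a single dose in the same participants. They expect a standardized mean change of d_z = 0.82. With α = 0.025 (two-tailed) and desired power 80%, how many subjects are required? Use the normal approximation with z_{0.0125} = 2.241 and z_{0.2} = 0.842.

n = 15 pairs

For a paired (one-sample on differences) test: n = ((z_{α/2} + z_β) / d)².
z_{α/2} + z_β = 2.241 + 0.842 = 3.083.
n = (3.083 / 0.82)² = 3.760² = 14.14.
Round up.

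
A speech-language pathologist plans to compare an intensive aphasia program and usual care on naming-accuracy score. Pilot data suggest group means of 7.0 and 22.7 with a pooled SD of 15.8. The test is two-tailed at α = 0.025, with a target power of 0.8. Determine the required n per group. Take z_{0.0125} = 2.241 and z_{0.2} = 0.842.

Cohen's d = |M₁ − M₂| / SD_pooled = |7.0 − 22.7| / 15.8 = 15.7 / 15.8 = 0.994.
For two independent groups with equal n: n = 2·((z_{α/2} + z_β) / d)².
z_{α/2} + z_β = 2.241 + 0.842 = 3.083.
n = 2 × (3.083 / 0.994)² = 2 × 3.102² = 2 × 9.62 = 19.2.
Round up to the next whole participant.

n = 20 per group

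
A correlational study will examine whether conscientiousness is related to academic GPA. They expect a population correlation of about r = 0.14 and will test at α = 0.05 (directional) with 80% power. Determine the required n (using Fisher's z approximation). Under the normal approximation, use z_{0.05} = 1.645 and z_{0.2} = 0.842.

n = 315

Fisher's z: C = ½·ln((1+r)/(1−r)) = ½·ln(1.3256) = 0.1409.
n = ((z_{α} + z_β)/C)² + 3.
(1.645 + 0.842) / 0.1409 = 2.487 / 0.1409 = 17.651.
n = 17.651² + 3 = 311.55 + 3 = 314.6.
Round up.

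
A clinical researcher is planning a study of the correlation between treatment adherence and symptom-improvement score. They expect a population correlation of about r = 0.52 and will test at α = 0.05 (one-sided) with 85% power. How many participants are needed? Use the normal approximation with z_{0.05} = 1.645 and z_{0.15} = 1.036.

Fisher's z: C = ½·ln((1+r)/(1−r)) = ½·ln(3.1667) = 0.5763.
n = ((z_{α} + z_β)/C)² + 3.
(1.645 + 1.036) / 0.5763 = 2.681 / 0.5763 = 4.652.
n = 4.652² + 3 = 21.64 + 3 = 24.6.
Round up.

n = 25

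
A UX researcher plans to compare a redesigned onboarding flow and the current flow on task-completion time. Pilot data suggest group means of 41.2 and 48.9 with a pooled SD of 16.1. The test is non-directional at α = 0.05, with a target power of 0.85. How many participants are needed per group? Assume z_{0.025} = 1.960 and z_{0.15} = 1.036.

n = 79 per group

Cohen's d = |M₁ − M₂| / SD_pooled = |41.2 − 48.9| / 16.1 = 7.7 / 16.1 = 0.478.
For two independent groups with equal n: n = 2·((z_{α/2} + z_β) / d)².
z_{α/2} + z_β = 1.960 + 1.036 = 2.996.
n = 2 × (2.996 / 0.478)² = 2 × 6.268² = 2 × 39.29 = 78.6.
Round up to the next whole participant.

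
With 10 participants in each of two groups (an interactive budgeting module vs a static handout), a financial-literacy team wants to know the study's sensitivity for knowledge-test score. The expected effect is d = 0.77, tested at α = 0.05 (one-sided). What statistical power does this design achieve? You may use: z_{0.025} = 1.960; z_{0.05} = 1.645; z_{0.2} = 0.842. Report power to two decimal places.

For two equal groups, power = Φ(d·√(n/2) − z_{α}).
d·√(n/2) = 0.77 × √(10/2) = 0.77 × 2.236 = 1.722.
z_β = 1.722 − 1.645 = 0.077.
Power = Φ(0.077) = 0.531.

power ≈ 0.53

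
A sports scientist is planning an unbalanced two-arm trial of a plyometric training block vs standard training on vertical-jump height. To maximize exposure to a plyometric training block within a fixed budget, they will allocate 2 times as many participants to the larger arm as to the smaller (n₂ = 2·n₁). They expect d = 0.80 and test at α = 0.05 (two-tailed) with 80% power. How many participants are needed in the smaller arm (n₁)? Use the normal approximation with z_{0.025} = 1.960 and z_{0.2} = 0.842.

With allocation ratio k = n₂/n₁ = 2, Var(x̄₁−x̄₂) = σ²(1/n₁ + 1/(k·n₁)) = σ²·(k+1)/(k·n₁).
So n₁ = (1 + 1/k)·((z_{α/2} + z_β)/d)² = 1.500 × (2.802/0.80)².
n₁ = 1.500 × 12.27 = 18.4.
Round up: n₁ = 19, giving n₂ = 2 × 19 = 38.

n₁ = 19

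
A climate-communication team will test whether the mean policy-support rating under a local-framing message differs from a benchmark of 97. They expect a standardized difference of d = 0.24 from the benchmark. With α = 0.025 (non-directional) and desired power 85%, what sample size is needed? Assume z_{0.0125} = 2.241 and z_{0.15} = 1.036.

n = 187

For a one-sample test: n = ((z_{α/2} + z_β) / d)².
z_{α/2} + z_β = 2.241 + 1.036 = 3.277.
n = (3.277 / 0.24)² = 13.654² = 186.44.
Round up.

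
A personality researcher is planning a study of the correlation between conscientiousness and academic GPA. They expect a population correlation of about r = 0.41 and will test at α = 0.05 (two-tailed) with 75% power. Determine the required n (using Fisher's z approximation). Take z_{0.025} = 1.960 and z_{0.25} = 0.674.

Fisher's z: C = ½·ln((1+r)/(1−r)) = ½·ln(2.3898) = 0.4356.
n = ((z_{α/2} + z_β)/C)² + 3.
(1.960 + 0.674) / 0.4356 = 2.634 / 0.4356 = 6.047.
n = 6.047² + 3 = 36.56 + 3 = 39.6.
Round up.

n = 40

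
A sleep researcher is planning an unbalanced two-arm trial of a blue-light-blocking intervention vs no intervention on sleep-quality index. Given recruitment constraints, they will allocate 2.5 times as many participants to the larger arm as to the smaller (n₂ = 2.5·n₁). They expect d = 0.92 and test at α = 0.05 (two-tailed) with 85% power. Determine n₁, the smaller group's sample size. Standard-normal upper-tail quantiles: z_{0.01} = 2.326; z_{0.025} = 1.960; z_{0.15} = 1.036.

n₁ = 15

With allocation ratio k = n₂/n₁ = 2.5, Var(x̄₁−x̄₂) = σ²(1/n₁ + 1/(k·n₁)) = σ²·(k+1)/(k·n₁).
So n₁ = (1 + 1/k)·((z_{α/2} + z_β)/d)² = 1.400 × (2.996/0.92)².
n₁ = 1.400 × 10.60 = 14.8.
Round up: n₁ = 15, giving n₂ = ⌈2.5 × 15⌉ = ⌈37.5⌉ = 38.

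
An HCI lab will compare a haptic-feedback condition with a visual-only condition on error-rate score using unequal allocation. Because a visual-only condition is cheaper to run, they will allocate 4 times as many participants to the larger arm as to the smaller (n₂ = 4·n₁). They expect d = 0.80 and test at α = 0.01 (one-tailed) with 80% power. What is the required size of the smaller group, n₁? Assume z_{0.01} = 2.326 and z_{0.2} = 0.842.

With allocation ratio k = n₂/n₁ = 4, Var(x̄₁−x̄₂) = σ²(1/n₁ + 1/(k·n₁)) = σ²·(k+1)/(k·n₁).
So n₁ = (1 + 1/k)·((z_{α} + z_β)/d)² = 1.250 × (3.168/0.80)².
n₁ = 1.250 × 15.68 = 19.6.
Round up: n₁ = 20, giving n₂ = 4 × 20 = 80.

n₁ = 20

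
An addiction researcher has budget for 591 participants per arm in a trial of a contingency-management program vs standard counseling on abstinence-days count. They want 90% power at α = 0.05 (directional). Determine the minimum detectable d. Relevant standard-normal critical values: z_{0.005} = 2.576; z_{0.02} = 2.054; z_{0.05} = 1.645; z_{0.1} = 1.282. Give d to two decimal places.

For two independent groups of n = 591 each: d_min = (z_{α} + z_β)·√(2/n).
z-sum = 1.645 + 1.282 = 2.927.
d_min = 2.927 × √(2/591) = 2.927 × 0.0582 = 0.170.

d_min ≈ 0.17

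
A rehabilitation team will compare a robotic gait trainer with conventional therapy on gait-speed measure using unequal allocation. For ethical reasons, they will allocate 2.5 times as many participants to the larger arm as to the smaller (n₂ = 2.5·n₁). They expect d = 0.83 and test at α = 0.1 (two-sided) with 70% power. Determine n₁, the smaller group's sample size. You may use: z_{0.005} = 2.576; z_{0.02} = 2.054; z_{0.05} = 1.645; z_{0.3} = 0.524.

n₁ = 10

With allocation ratio k = n₂/n₁ = 2.5, Var(x̄₁−x̄₂) = σ²(1/n₁ + 1/(k·n₁)) = σ²·(k+1)/(k·n₁).
So n₁ = (1 + 1/k)·((z_{α/2} + z_β)/d)² = 1.400 × (2.169/0.83)².
n₁ = 1.400 × 6.83 = 9.6.
Round up: n₁ = 10, giving n₂ = 2.5 × 10 = 25.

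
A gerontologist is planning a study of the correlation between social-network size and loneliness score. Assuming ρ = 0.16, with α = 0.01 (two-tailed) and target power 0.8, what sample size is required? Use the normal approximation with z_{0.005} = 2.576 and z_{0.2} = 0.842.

n = 452

Fisher's z: C = ½·ln((1+r)/(1−r)) = ½·ln(1.3810) = 0.1614.
n = ((z_{α/2} + z_β)/C)² + 3.
(2.576 + 0.842) / 0.1614 = 3.418 / 0.1614 = 21.177.
n = 21.177² + 3 = 448.47 + 3 = 451.5.
Round up.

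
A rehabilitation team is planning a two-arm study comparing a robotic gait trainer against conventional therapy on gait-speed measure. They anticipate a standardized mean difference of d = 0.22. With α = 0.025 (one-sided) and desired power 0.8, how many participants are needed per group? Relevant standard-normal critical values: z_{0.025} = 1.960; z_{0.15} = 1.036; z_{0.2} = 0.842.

n = 325 per group

For two independent groups with equal n: n = 2·((z_{α} + z_β) / d)².
z_{α} + z_β = 1.960 + 0.842 = 2.802.
n = 2 × (2.802 / 0.22)² = 2 × 12.736² = 2 × 162.21 = 324.4.
Round up to the next whole participant.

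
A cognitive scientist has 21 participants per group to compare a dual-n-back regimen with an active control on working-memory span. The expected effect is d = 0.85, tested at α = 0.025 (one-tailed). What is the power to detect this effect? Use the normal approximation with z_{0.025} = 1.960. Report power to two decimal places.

power ≈ 0.79

For two equal groups, power = Φ(d·√(n/2) − z_{α}).
d·√(n/2) = 0.85 × √(21/2) = 0.85 × 3.240 = 2.754.
z_β = 2.754 − 1.960 = 0.794.
Power = Φ(0.794) = 0.786.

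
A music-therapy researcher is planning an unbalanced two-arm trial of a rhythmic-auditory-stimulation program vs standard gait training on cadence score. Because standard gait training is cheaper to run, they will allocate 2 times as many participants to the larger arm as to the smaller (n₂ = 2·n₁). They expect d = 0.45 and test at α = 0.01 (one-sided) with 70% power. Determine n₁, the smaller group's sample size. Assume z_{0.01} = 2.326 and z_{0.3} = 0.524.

n₁ = 61

With allocation ratio k = n₂/n₁ = 2, Var(x̄₁−x̄₂) = σ²(1/n₁ + 1/(k·n₁)) = σ²·(k+1)/(k·n₁).
So n₁ = (1 + 1/k)·((z_{α} + z_β)/d)² = 1.500 × (2.850/0.45)².
n₁ = 1.500 × 40.11 = 60.2.
Round up: n₁ = 61, giving n₂ = 2 × 61 = 122.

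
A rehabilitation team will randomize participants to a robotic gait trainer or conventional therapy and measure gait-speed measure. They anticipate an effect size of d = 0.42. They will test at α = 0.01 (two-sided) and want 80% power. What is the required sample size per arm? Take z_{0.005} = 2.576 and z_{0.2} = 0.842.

For two independent groups with equal n: n = 2·((z_{α/2} + z_β) / d)².
z_{α/2} + z_β = 2.576 + 0.842 = 3.418.
n = 2 × (3.418 / 0.42)² = 2 × 8.138² = 2 × 66.23 = 132.5.
Round up to the next whole participant.

n = 133 per group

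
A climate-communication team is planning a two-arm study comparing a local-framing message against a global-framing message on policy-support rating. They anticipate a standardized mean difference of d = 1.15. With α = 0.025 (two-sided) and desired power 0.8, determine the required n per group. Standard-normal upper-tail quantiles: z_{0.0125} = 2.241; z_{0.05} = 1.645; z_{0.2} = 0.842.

n = 15 per group

For two independent groups with equal n: n = 2·((z_{α/2} + z_β) / d)².
z_{α/2} + z_β = 2.241 + 0.842 = 3.083.
n = 2 × (3.083 / 1.15)² = 2 × 2.681² = 2 × 7.19 = 14.4.
Round up to the next whole participant.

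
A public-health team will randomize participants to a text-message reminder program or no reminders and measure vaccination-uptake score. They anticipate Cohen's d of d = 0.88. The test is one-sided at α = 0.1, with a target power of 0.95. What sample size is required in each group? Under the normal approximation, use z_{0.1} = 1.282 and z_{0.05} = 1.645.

For two independent groups with equal n: n = 2·((z_{α} + z_β) / d)².
z_{α} + z_β = 1.282 + 1.645 = 2.927.
n = 2 × (2.927 / 0.88)² = 2 × 3.326² = 2 × 11.06 = 22.1.
Round up to the next whole participant.

n = 23 per group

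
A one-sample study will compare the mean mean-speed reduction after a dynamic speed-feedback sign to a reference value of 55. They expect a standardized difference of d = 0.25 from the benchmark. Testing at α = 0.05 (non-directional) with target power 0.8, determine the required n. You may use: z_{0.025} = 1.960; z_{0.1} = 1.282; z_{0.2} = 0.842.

n = 126

For a one-sample test: n = ((z_{α/2} + z_β) / d)².
z_{α/2} + z_β = 1.960 + 0.842 = 2.802.
n = (2.802 / 0.25)² = 11.208² = 125.62.
Round up.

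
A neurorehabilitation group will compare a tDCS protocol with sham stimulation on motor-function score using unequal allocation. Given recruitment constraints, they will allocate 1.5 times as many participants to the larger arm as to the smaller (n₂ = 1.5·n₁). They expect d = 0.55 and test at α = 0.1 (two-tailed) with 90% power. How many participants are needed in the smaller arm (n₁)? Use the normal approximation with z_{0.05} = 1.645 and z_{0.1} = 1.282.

With allocation ratio k = n₂/n₁ = 1.5, Var(x̄₁−x̄₂) = σ²(1/n₁ + 1/(k·n₁)) = σ²·(k+1)/(k·n₁).
So n₁ = (1 + 1/k)·((z_{α/2} + z_β)/d)² = 1.667 × (2.927/0.55)².
n₁ = 1.667 × 28.32 = 47.2.
Round up: n₁ = 48, giving n₂ = 1.5 × 48 = 72.

n₁ = 48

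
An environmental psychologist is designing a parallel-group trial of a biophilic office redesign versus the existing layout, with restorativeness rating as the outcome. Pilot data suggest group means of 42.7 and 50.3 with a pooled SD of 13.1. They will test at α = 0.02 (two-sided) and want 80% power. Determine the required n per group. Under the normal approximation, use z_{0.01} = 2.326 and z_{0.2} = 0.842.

Cohen's d = |M₁ − M₂| / SD_pooled = |42.7 − 50.3| / 13.1 = 7.6 / 13.1 = 0.580.
For two independent groups with equal n: n = 2·((z_{α/2} + z_β) / d)².
z_{α/2} + z_β = 2.326 + 0.842 = 3.168.
n = 2 × (3.168 / 0.580)² = 2 × 5.462² = 2 × 29.83 = 59.7.
Round up to the next whole participant.

n = 60 per group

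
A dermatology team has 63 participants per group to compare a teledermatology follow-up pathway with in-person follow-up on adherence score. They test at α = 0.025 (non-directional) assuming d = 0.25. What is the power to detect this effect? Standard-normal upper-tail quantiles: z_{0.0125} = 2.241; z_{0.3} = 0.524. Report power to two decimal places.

power ≈ 0.20

For two equal groups, power = Φ(d·√(n/2) − z_{α/2}).
d·√(n/2) = 0.25 × √(63/2) = 0.25 × 5.612 = 1.403.
z_β = 1.403 − 2.241 = -0.838.
Power = Φ(-0.838) = 0.201.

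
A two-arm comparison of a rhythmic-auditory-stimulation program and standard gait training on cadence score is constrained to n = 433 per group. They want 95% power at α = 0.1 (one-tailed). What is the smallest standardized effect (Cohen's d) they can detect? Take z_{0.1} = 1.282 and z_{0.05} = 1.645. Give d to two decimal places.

For two independent groups of n = 433 each: d_min = (z_{α} + z_β)·√(2/n).
z-sum = 1.282 + 1.645 = 2.927.
d_min = 2.927 × √(2/433) = 2.927 × 0.0680 = 0.199.

d_min ≈ 0.20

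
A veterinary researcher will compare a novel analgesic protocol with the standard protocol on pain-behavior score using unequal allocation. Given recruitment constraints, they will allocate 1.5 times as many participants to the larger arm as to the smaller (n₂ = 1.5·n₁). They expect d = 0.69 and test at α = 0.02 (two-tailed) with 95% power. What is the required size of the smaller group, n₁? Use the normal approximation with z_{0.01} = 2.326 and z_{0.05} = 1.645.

n₁ = 56

With allocation ratio k = n₂/n₁ = 1.5, Var(x̄₁−x̄₂) = σ²(1/n₁ + 1/(k·n₁)) = σ²·(k+1)/(k·n₁).
So n₁ = (1 + 1/k)·((z_{α/2} + z_β)/d)² = 1.667 × (3.971/0.69)².
n₁ = 1.667 × 33.12 = 55.2.
Round up: n₁ = 56, giving n₂ = 1.5 × 56 = 84.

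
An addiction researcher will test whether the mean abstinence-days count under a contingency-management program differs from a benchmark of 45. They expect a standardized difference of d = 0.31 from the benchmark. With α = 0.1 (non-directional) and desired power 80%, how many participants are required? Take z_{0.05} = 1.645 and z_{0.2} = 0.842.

For a one-sample test: n = ((z_{α/2} + z_β) / d)².
z_{α/2} + z_β = 1.645 + 0.842 = 2.487.
n = (2.487 / 0.31)² = 8.023² = 64.36.
Round up.

n = 65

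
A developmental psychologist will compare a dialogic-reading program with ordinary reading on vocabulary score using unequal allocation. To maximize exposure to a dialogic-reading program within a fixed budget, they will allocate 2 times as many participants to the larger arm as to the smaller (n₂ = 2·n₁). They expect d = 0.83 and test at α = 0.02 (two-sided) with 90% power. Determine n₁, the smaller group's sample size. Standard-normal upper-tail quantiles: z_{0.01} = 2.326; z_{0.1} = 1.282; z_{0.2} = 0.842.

With allocation ratio k = n₂/n₁ = 2, Var(x̄₁−x̄₂) = σ²(1/n₁ + 1/(k·n₁)) = σ²·(k+1)/(k·n₁).
So n₁ = (1 + 1/k)·((z_{α/2} + z_β)/d)² = 1.500 × (3.608/0.83)².
n₁ = 1.500 × 18.90 = 28.3.
Round up: n₁ = 29, giving n₂ = 2 × 29 = 58.

n₁ = 29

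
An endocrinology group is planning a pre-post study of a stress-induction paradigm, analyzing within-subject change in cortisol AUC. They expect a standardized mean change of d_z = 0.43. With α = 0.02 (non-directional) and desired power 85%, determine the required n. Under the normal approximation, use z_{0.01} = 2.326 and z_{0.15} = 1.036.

For a paired (one-sample on differences) test: n = ((z_{α/2} + z_β) / d)².
z_{α/2} + z_β = 2.326 + 1.036 = 3.362.
n = (3.362 / 0.43)² = 7.819² = 61.13.
Round up.

n = 62 pairs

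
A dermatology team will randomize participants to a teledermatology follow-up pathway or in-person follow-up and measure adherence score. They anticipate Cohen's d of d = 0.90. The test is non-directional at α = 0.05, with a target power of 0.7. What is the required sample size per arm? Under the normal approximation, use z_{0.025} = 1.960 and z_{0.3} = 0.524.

n = 16 per group

For two independent groups with equal n: n = 2·((z_{α/2} + z_β) / d)².
z_{α/2} + z_β = 1.960 + 0.524 = 2.484.
n = 2 × (2.484 / 0.90)² = 2 × 2.760² = 2 × 7.62 = 15.2.
Round up to the next whole participant.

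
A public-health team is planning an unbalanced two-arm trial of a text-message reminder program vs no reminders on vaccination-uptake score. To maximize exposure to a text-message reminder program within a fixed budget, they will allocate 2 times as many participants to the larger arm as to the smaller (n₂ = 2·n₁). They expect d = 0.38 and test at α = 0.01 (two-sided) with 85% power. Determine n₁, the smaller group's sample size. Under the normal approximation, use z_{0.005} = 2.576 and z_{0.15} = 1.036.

With allocation ratio k = n₂/n₁ = 2, Var(x̄₁−x̄₂) = σ²(1/n₁ + 1/(k·n₁)) = σ²·(k+1)/(k·n₁).
So n₁ = (1 + 1/k)·((z_{α/2} + z_β)/d)² = 1.500 × (3.612/0.38)².
n₁ = 1.500 × 90.35 = 135.5.
Round up: n₁ = 136, giving n₂ = 2 × 136 = 272.

n₁ = 136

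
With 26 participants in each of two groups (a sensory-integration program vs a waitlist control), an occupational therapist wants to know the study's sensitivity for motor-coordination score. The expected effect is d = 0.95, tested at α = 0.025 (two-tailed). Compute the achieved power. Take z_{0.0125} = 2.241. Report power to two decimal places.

For two equal groups, power = Φ(d·√(n/2) − z_{α/2}).
d·√(n/2) = 0.95 × √(26/2) = 0.95 × 3.606 = 3.425.
z_β = 3.425 − 2.241 = 1.184.
Power = Φ(1.184) = 0.882.

power ≈ 0.88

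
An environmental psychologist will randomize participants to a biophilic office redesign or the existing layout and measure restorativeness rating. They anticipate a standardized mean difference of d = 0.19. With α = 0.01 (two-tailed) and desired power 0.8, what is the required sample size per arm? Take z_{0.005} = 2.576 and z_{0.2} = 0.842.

For two independent groups with equal n: n = 2·((z_{α/2} + z_β) / d)².
z_{α/2} + z_β = 2.576 + 0.842 = 3.418.
n = 2 × (3.418 / 0.19)² = 2 × 17.989² = 2 × 323.62 = 647.2.
Round up to the next whole participant.

n = 648 per group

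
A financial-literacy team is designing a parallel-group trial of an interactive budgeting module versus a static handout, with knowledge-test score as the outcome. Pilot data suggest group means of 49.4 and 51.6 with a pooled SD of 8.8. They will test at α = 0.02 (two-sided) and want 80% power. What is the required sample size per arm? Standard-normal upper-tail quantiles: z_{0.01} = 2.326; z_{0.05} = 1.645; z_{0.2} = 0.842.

Cohen's d = |M₁ − M₂| / SD_pooled = |49.4 − 51.6| / 8.8 = 2.2 / 8.8 = 0.250.
For two independent groups with equal n: n = 2·((z_{α/2} + z_β) / d)².
z_{α/2} + z_β = 2.326 + 0.842 = 3.168.
n = 2 × (3.168 / 0.250)² = 2 × 12.672² = 2 × 160.58 = 321.2.
Round up to the next whole participant.

n = 322 per group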